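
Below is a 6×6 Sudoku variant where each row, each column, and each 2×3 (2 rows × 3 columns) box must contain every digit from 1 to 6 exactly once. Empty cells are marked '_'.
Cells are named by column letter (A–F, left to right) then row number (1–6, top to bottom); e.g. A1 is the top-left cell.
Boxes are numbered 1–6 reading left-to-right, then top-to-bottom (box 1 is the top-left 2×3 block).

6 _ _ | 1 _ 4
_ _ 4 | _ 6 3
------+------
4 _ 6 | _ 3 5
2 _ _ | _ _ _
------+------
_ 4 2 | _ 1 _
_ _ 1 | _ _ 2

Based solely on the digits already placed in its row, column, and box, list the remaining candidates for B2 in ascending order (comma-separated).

1,2,5

Row 2 already contains {3, 4, 6}.
Column B already contains {4}.
Its 2×3 block (box 1) already contains {4, 6}.
Removing those from 1–6 leaves {1, 2, 5} as the candidates for B2.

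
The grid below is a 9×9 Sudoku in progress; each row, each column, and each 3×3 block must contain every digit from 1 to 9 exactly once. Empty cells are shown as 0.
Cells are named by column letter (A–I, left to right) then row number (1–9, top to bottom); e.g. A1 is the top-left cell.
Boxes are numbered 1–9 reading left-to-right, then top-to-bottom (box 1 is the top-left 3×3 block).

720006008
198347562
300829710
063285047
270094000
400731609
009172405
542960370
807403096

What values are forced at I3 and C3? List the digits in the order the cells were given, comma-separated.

4,6

For I3:
  Row 3 already contains {1, 2, 3, 7, 8, 9}.
  Column I already contains {2, 5, 6, 7, 8, 9}.
  Its 3×3 block (box 3) already contains {1, 2, 5, 6, 7, 8}.
  The only value from 1–9 not eliminated is 4, so I3 = 4.
For C3:
  Consider where 6 can go in row 3.
  B3 is out (column B already has a 6).
  I3 is out (column I already has a 6).
  So the only cell in row 3 that can hold 6 is C3.
  So C3 = 6.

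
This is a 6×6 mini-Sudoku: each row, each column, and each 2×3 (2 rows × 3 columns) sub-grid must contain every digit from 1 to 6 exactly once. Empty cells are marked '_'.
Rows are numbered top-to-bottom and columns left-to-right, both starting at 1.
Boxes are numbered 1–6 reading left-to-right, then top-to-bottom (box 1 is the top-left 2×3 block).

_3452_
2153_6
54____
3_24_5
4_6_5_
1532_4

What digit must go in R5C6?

3

Cell R5C6 itself could take any of {1, 3} by direct elimination.
Consider where 3 can go in box 6.
R5C4 is out (column 4 already has a 3).
R6C5 is out (row 6 already has a 3).
So the only cell in box 6 that can hold 3 is R5C6.
Therefore R5C6 = 3.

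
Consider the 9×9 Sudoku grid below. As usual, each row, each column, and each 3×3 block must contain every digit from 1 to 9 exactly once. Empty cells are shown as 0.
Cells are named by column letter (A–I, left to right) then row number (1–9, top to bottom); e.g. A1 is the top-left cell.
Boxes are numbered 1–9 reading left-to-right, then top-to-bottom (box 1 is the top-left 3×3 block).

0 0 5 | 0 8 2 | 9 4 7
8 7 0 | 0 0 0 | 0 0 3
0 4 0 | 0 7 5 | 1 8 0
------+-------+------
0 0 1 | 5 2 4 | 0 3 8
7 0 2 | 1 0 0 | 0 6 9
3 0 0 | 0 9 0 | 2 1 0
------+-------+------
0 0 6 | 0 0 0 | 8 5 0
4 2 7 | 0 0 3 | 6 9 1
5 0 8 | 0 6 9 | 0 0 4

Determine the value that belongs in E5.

Row 5 already contains {1, 2, 6, 7, 9}.
Column E already contains {2, 6, 7, 8, 9}.
Its 3×3 block (box 5) already contains {1, 2, 4, 5, 9}.
The only value from 1–9 not eliminated is 3, so E5 = 3.

3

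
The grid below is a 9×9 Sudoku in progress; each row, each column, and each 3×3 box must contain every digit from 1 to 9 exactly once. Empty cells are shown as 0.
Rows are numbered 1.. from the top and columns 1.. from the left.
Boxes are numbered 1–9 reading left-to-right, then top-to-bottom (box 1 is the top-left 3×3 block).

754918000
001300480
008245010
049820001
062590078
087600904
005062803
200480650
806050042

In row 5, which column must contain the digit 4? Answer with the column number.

6

Consider where 4 can go in row 5.
row 5, column 1 is out (box 4 already has a 4).
row 5, column 7 is out (column 7 already has a 4).
So the only cell in row 5 that can hold 4 is row 5, column 6.
That is column 6.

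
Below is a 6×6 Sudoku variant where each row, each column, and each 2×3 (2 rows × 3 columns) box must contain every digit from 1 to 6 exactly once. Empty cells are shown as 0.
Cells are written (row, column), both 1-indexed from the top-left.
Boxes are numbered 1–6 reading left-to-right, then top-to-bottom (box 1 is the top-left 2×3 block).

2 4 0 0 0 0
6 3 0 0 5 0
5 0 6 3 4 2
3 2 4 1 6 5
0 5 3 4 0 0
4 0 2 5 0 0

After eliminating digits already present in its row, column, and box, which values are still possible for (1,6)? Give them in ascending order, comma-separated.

Row 1 already contains {2, 4}.
Column 6 already contains {2, 5}.
Its 2×3 block (box 2) already contains {5}.
Removing those from 1–6 leaves {1, 3, 6} as the candidates for (1,6).

1,3,6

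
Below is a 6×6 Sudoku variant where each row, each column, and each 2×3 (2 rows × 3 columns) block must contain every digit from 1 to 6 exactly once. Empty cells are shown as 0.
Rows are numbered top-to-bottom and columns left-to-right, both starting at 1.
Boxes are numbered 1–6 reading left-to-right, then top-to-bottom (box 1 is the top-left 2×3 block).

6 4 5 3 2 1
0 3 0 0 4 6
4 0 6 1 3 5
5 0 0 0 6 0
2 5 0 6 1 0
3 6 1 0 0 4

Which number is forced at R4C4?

Cell R4C4 itself could take any of {2, 4} by direct elimination.
Consider where 4 can go in box 4.
R4C6 is out (column 6 already has a 4).
So the only cell in box 4 that can hold 4 is R4C4.
Therefore R4C4 = 4.

4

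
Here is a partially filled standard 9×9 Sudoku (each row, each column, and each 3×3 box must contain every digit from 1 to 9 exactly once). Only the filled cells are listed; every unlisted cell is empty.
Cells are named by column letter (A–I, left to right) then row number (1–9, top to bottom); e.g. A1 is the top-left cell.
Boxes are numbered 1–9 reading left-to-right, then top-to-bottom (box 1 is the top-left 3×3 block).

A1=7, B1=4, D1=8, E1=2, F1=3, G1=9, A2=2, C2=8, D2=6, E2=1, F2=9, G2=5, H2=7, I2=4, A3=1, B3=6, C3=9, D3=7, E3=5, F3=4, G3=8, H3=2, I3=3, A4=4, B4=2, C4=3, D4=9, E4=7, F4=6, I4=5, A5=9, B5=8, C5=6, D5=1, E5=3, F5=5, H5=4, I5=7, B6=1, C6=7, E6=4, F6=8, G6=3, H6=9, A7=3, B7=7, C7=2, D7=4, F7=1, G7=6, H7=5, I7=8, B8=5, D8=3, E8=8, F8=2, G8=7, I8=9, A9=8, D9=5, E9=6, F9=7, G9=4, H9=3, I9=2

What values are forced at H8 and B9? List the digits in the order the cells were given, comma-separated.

1,9

For H8:
  Row 8 already contains {2, 3, 5, 7, 8, 9}.
  Column H already contains {2, 3, 4, 5, 7, 9}.
  Its 3×3 block (box 9) already contains {2, 3, 4, 5, 6, 7, 8, 9}.
  The only value from 1–9 not eliminated is 1, so H8 = 1.
For B9:
  Row 9 already contains {2, 3, 4, 5, 6, 7, 8}.
  Column B already contains {1, 2, 4, 5, 6, 7, 8}.
  Its 3×3 block (box 7) already contains {2, 3, 5, 7, 8}.
  The only value from 1–9 not eliminated is 9, so B9 = 9.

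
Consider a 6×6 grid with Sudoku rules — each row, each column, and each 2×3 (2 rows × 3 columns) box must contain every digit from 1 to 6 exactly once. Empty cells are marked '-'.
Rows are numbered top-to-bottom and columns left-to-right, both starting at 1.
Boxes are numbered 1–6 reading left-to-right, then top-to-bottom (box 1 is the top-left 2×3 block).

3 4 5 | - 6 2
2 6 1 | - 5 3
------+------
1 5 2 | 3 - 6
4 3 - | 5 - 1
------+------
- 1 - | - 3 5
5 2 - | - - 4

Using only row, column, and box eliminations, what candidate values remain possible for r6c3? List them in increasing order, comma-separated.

3,6

Row 6 already contains {2, 4, 5}.
Column 3 already contains {1, 2, 5}.
Its 2×3 block (box 5) already contains {1, 2, 5}.
Removing those from 1–6 leaves {3, 6} as the candidates for r6c3.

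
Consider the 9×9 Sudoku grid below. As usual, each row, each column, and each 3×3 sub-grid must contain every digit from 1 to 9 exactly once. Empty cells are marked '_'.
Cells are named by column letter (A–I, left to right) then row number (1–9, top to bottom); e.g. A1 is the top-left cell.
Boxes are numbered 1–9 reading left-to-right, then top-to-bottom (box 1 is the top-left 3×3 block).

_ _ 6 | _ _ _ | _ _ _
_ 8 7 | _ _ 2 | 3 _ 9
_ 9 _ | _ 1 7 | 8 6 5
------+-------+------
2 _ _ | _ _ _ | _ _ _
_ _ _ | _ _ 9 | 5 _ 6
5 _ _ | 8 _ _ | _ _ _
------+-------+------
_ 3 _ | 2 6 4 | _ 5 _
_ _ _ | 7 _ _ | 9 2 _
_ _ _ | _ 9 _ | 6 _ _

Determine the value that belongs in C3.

2

Cell C3 itself could take any of {2, 3, 4} by direct elimination.
Consider where 2 can go in row 3.
A3 is out (column A already has a 2).
D3 is out (column D already has a 2).
So the only cell in row 3 that can hold 2 is C3.
Therefore C3 = 2.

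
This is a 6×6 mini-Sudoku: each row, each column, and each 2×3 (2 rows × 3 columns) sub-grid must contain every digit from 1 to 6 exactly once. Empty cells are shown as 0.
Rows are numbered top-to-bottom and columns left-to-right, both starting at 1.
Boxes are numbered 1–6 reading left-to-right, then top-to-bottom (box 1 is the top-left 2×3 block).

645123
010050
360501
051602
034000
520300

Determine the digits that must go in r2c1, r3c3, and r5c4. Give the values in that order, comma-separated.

For r2c1:
  Row 2 already contains {1, 5}.
  Column 1 already contains {3, 5, 6}.
  Its 2×3 block (box 1) already contains {1, 4, 5, 6}.
  The only value from 1–6 not eliminated is 2, so r2c1 = 2.
For r3c3:
  Row 3 already contains {1, 3, 5, 6}.
  Column 3 already contains {1, 4, 5}.
  Its 2×3 block (box 3) already contains {1, 3, 5, 6}.
  The only value from 1–6 not eliminated is 2, so r3c3 = 2.
For r5c4:
  Row 5 already contains {3, 4}.
  Column 4 already contains {1, 3, 5, 6}.
  Its 2×3 block (box 6) already contains {3}.
  The only value from 1–6 not eliminated is 2, so r5c4 = 2.

2,2,2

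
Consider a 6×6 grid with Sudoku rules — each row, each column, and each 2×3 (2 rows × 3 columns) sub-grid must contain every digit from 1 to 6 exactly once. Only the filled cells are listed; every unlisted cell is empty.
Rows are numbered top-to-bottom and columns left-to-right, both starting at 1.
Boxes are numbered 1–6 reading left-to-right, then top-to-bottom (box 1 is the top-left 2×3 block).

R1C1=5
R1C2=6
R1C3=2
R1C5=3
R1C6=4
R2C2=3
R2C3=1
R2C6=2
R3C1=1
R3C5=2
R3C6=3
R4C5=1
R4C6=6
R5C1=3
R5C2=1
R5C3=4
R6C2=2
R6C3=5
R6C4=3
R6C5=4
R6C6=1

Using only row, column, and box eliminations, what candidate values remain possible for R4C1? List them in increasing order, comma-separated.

2,4

Row 4 already contains {1, 6}.
Column 1 already contains {1, 3, 5}.
Its 2×3 block (box 3) already contains {1}.
Removing those from 1–6 leaves {2, 4} as the candidates for R4C1.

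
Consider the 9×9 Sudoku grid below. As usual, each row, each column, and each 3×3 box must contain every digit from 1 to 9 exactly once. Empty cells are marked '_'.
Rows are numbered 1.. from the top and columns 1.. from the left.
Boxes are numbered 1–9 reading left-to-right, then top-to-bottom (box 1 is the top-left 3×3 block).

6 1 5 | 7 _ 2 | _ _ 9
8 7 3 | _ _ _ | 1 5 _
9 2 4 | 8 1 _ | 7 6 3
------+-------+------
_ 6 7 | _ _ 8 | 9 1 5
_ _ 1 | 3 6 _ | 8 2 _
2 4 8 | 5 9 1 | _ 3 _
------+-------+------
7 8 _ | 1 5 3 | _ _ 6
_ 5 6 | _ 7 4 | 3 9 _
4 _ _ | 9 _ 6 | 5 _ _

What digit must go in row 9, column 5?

8

Cell row 9, column 5 itself could take any of {2, 8} by direct elimination.
Consider where 8 can go in box 8.
row 8, column 4 is out (column 4 already has a 8).
So the only cell in box 8 that can hold 8 is row 9, column 5.
Therefore row 9, column 5 = 8.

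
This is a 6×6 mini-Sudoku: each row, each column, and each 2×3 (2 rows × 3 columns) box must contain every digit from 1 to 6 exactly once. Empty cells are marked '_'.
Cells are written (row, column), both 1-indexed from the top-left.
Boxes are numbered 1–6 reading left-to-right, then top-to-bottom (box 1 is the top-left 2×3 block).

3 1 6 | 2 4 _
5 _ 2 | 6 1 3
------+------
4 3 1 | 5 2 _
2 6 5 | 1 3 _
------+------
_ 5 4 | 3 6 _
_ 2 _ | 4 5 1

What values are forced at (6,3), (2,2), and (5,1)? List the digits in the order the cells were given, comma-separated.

For (6,3):
  Row 6 already contains {1, 2, 4, 5}.
  Column 3 already contains {1, 2, 4, 5, 6}.
  Its 2×3 block (box 5) already contains {2, 4, 5}.
  The only value from 1–6 not eliminated is 3, so (6,3) = 3.
For (2,2):
  Row 2 already contains {1, 2, 3, 5, 6}.
  Column 2 already contains {1, 2, 3, 5, 6}.
  Its 2×3 block (box 1) already contains {1, 2, 3, 5, 6}.
  The only value from 1–6 not eliminated is 4, so (2,2) = 4.
For (5,1):
  Row 5 already contains {3, 4, 5, 6}.
  Column 1 already contains {2, 3, 4, 5}.
  Its 2×3 block (box 5) already contains {2, 4, 5}.
  The only value from 1–6 not eliminated is 1, so (5,1) = 1.

3,4,1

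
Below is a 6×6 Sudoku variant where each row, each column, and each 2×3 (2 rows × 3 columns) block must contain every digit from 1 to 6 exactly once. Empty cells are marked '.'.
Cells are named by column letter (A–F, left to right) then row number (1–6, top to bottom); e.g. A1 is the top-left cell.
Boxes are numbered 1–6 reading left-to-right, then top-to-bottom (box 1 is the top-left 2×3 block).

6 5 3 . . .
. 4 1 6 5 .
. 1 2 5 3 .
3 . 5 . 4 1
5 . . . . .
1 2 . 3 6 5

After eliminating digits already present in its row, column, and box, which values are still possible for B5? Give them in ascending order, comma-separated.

3,6

Row 5 already contains {5}.
Column B already contains {1, 2, 4, 5}.
Its 2×3 block (box 5) already contains {1, 2, 5}.
Removing those from 1–6 leaves {3, 6} as the candidates for B5.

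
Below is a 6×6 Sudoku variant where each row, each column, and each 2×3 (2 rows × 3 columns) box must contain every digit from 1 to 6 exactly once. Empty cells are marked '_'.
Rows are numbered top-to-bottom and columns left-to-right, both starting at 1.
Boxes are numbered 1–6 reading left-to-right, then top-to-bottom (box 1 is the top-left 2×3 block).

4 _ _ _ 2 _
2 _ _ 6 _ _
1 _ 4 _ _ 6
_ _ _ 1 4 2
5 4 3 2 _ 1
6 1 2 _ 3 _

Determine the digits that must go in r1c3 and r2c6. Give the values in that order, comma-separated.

For r1c3:
  Consider where 1 can go in row 1.
  r1c2 is out (column 2 already has a 1).
  r1c4 is out (column 4 already has a 1).
  r1c6 is out (column 6 already has a 1).
  So the only cell in row 1 that can hold 1 is r1c3.
  So r1c3 = 1.
For r2c6:
  Consider where 4 can go in row 2.
  r2c2 is out (column 2 already has a 4).
  r2c3 is out (column 3 already has a 4).
  r2c5 is out (column 5 already has a 4).
  So the only cell in row 2 that can hold 4 is r2c6.
  So r2c6 = 4.

1,4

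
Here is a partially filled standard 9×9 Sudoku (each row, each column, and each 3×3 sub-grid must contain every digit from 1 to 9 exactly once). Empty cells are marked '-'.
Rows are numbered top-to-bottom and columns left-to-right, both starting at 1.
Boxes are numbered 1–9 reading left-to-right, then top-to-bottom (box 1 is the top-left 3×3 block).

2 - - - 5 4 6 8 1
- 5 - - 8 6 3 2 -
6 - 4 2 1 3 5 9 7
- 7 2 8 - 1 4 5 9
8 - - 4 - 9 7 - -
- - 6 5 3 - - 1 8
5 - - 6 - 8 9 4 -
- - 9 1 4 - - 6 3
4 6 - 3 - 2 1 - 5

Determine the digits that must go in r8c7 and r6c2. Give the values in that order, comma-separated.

For r8c7:
  Consider where 8 can go in box 9.
  r7c9 is out (row 7 already has a 8).
  r9c8 is out (column 8 already has a 8).
  So the only cell in box 9 that can hold 8 is r8c7.
  So r8c7 = 8.
For r6c2:
  Consider where 4 can go in row 6.
  r6c1 is out (column 1 already has a 4).
  r6c6 is out (column 6 already has a 4).
  r6c7 is out (column 7 already has a 4).
  So the only cell in row 6 that can hold 4 is r6c2.
  So r6c2 = 4.

8,4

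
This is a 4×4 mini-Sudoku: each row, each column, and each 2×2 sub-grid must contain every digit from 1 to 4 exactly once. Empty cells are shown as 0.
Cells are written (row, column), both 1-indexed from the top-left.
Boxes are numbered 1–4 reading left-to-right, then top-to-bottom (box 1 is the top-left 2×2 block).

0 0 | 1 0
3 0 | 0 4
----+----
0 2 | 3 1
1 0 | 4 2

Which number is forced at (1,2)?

4

Row 1 already contains {1}.
Column 2 already contains {2}.
Its 2×2 block (box 1) already contains {3}.
The only value from 1–4 not eliminated is 4, so (1,2) = 4.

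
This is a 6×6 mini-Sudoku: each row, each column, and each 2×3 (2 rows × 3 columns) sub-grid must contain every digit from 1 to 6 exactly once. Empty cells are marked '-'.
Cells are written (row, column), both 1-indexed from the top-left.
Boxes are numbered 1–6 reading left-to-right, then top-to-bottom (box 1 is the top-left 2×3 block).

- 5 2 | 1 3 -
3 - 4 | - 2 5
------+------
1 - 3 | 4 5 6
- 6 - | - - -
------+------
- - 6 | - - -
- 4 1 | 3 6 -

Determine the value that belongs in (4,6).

3

Cell (4,6) itself could take any of {1, 2, 3} by direct elimination.
Consider where 3 can go in box 4.
(4,4) is out (column 4 already has a 3).
(4,5) is out (column 5 already has a 3).
So the only cell in box 4 that can hold 3 is (4,6).
Therefore (4,6) = 3.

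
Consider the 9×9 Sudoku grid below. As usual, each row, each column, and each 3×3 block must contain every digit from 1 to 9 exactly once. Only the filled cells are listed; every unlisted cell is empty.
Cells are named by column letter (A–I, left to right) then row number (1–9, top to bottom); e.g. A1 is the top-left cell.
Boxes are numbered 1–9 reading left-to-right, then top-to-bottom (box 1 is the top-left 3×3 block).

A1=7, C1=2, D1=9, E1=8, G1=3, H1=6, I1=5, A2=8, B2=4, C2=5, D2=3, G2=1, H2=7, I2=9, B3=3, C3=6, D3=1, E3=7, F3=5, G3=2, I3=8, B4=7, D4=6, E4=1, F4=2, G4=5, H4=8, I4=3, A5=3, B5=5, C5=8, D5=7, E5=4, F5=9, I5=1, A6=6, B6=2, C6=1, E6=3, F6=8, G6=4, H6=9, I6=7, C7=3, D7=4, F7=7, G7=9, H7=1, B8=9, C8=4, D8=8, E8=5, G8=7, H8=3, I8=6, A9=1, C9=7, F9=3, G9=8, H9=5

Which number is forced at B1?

1

Row 1 already contains {2, 3, 5, 6, 7, 8, 9}.
Column B already contains {2, 3, 4, 5, 7, 9}.
Its 3×3 block (box 1) already contains {2, 3, 4, 5, 6, 7, 8}.
The only value from 1–9 not eliminated is 1, so B1 = 1.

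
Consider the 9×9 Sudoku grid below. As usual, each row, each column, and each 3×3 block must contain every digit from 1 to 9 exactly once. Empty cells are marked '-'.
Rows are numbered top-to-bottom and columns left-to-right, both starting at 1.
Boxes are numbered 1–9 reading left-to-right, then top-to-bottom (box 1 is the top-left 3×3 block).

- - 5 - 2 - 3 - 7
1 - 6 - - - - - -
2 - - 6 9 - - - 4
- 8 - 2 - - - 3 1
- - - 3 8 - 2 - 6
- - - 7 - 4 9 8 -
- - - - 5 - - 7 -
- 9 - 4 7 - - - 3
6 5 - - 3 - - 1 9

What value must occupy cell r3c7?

Cell r3c7 itself could take any of {1, 5, 8} by direct elimination.
Consider where 1 can go in column 7.
r2c7 is out (row 2 already has a 1).
r4c7 is out (row 4 already has a 1).
r7c7 is out (box 9 already has a 1).
r8c7 is out (box 9 already has a 1).
r9c7 is out (row 9 already has a 1).
So the only cell in column 7 that can hold 1 is r3c7.
Therefore r3c7 = 1.

1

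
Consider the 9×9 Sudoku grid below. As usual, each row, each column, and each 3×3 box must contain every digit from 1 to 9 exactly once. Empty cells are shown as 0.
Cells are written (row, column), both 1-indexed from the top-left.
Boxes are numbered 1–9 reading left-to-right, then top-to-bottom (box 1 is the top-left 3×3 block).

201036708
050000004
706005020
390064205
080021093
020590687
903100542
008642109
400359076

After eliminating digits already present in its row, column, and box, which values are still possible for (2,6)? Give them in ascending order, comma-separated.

Row 2 already contains {4, 5}.
Column 6 already contains {1, 2, 4, 5, 6, 9}.
Its 3×3 block (box 2) already contains {3, 5, 6}.
Removing those from 1–9 leaves {7, 8} as the candidates for (2,6).

7,8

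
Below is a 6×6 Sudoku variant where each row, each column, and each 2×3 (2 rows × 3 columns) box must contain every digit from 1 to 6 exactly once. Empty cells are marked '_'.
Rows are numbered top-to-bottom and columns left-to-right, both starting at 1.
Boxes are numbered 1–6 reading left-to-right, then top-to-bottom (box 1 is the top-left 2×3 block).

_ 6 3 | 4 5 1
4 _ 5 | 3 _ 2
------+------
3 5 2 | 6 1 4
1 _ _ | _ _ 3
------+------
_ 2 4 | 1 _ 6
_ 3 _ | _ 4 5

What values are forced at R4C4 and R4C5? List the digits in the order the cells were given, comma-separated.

For R4C4:
  Consider where 5 can go in box 4.
  R4C5 is out (column 5 already has a 5).
  So the only cell in box 4 that can hold 5 is R4C4.
  So R4C4 = 5.
For R4C5:
  Row 4 already contains {1, 3}.
  Column 5 already contains {1, 4, 5}.
  Its 2×3 block (box 4) already contains {1, 3, 4, 6}.
  The only value from 1–6 not eliminated is 2, so R4C5 = 2.

5,2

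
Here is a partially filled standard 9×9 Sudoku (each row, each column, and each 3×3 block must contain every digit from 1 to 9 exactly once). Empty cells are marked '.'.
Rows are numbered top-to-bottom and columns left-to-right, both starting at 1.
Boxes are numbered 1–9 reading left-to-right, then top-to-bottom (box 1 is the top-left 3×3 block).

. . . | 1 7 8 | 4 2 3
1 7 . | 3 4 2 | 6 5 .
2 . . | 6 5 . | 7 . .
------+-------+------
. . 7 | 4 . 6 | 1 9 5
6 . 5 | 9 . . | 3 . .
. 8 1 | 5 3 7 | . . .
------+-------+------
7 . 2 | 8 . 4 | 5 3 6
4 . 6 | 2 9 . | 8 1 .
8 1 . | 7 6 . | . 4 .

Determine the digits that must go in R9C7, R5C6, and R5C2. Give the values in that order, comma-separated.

For R9C7:
  Consider where 9 can go in column 7.
  R6C7 is out (box 6 already has a 9).
  So the only cell in column 7 that can hold 9 is R9C7.
  So R9C7 = 9.
For R5C6:
  Row 5 already contains {3, 5, 6, 9}.
  Column 6 already contains {2, 4, 6, 7, 8}.
  Its 3×3 block (box 5) already contains {3, 4, 5, 6, 7, 9}.
  The only value from 1–9 not eliminated is 1, so R5C6 = 1.
For R5C2:
  Consider where 4 can go in box 4.
  R4C1 is out (row 4 already has a 4).
  R4C2 is out (row 4 already has a 4).
  R6C1 is out (column 1 already has a 4).
  So the only cell in box 4 that can hold 4 is R5C2.
  So R5C2 = 4.

9,1,4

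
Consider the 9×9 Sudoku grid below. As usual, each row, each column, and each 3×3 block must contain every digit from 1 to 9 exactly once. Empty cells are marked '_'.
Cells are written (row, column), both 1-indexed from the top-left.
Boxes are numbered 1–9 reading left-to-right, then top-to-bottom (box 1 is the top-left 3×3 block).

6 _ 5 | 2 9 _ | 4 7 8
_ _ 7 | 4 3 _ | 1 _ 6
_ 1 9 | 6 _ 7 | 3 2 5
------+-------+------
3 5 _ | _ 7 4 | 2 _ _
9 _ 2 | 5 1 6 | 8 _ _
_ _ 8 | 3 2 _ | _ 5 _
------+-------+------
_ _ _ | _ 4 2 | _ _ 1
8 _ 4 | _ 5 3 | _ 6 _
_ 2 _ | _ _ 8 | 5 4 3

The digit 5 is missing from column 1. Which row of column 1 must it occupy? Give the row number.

Consider where 5 can go in column 1.
(2,1) is out (box 1 already has a 5).
(3,1) is out (row 3 already has a 5).
(6,1) is out (row 6 already has a 5).
(9,1) is out (row 9 already has a 5).
So the only cell in column 1 that can hold 5 is (7,1).
That is row 7.

7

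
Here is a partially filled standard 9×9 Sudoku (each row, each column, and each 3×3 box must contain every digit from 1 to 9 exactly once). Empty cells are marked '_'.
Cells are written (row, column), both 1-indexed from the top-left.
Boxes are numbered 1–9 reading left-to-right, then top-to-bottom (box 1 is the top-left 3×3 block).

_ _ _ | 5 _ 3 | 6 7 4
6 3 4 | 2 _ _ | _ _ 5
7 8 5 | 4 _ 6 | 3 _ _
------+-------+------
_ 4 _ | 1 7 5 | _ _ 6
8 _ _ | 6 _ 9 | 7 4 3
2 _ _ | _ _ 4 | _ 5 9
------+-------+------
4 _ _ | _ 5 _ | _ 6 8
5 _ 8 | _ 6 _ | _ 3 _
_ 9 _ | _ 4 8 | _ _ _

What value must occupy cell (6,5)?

Cell (6,5) itself could take any of {3, 8} by direct elimination.
Consider where 3 can go in column 5.
(1,5) is out (row 1 already has a 3).
(2,5) is out (row 2 already has a 3).
(3,5) is out (row 3 already has a 3).
(5,5) is out (row 5 already has a 3).
So the only cell in column 5 that can hold 3 is (6,5).
Therefore (6,5) = 3.

3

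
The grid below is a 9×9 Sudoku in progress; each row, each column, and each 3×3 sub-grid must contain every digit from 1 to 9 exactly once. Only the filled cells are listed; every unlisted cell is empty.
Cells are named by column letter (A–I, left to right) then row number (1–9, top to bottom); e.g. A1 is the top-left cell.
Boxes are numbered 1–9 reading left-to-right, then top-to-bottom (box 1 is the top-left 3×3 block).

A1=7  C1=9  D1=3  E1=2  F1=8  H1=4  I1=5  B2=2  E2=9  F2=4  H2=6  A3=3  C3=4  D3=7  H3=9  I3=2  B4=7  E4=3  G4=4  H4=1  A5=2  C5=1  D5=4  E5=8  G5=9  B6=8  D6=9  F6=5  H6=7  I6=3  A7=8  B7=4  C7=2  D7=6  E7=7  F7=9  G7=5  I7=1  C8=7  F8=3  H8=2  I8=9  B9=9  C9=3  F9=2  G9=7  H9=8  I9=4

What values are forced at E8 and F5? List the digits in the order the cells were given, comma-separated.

4,7

For E8:
  Consider where 4 can go in column E.
  E3 is out (row 3 already has a 4).
  E6 is out (box 5 already has a 4).
  E9 is out (row 9 already has a 4).
  So the only cell in column E that can hold 4 is E8.
  So E8 = 4.
For F5:
  Consider where 7 can go in column F.
  F3 is out (row 3 already has a 7).
  F4 is out (row 4 already has a 7).
  So the only cell in column F that can hold 7 is F5.
  So F5 = 7.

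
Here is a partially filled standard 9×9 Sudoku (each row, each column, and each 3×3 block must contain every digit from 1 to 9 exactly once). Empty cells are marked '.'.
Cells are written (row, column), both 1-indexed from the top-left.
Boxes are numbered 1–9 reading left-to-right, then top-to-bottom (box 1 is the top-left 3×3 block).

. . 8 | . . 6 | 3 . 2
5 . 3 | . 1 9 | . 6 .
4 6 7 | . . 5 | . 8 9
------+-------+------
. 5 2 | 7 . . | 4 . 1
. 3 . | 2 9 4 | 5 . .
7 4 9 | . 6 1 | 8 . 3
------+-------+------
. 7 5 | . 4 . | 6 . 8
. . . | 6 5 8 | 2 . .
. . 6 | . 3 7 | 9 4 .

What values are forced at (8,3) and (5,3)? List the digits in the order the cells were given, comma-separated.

For (8,3):
  Consider where 4 can go in box 7.
  (7,1) is out (row 7 already has a 4).
  (8,1) is out (column 1 already has a 4).
  (8,2) is out (column 2 already has a 4).
  (9,1) is out (row 9 already has a 4).
  (9,2) is out (row 9 already has a 4).
  So the only cell in box 7 that can hold 4 is (8,3).
  So (8,3) = 4.
For (5,3):
  Row 5 already contains {2, 3, 4, 5, 9}.
  Column 3 already contains {2, 3, 5, 6, 7, 8, 9}.
  Its 3×3 block (box 4) already contains {2, 3, 4, 5, 7, 9}.
  The only value from 1–9 not eliminated is 1, so (5,3) = 1.

4,1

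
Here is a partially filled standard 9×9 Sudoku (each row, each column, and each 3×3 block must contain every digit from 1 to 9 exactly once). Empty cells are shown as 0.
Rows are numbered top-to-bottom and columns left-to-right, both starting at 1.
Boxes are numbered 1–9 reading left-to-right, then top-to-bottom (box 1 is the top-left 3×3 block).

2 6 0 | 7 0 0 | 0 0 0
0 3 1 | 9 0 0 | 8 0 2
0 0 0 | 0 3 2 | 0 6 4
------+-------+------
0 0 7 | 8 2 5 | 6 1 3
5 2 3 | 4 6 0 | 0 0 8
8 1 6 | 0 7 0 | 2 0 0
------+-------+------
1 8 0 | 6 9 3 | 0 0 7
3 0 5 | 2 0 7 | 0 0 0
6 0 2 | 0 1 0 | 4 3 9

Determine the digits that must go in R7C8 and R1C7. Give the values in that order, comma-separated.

For R7C8:
  Consider where 2 can go in column 8.
  R1C8 is out (row 1 already has a 2).
  R2C8 is out (row 2 already has a 2).
  R5C8 is out (row 5 already has a 2).
  R6C8 is out (row 6 already has a 2).
  R8C8 is out (row 8 already has a 2).
  So the only cell in column 8 that can hold 2 is R7C8.
  So R7C8 = 2.
For R1C7:
  Consider where 3 can go in row 1.
  R1C3 is out (column 3 already has a 3).
  R1C5 is out (column 5 already has a 3).
  R1C6 is out (column 6 already has a 3).
  R1C8 is out (column 8 already has a 3).
  R1C9 is out (column 9 already has a 3).
  So the only cell in row 1 that can hold 3 is R1C7.
  So R1C7 = 3.

2,3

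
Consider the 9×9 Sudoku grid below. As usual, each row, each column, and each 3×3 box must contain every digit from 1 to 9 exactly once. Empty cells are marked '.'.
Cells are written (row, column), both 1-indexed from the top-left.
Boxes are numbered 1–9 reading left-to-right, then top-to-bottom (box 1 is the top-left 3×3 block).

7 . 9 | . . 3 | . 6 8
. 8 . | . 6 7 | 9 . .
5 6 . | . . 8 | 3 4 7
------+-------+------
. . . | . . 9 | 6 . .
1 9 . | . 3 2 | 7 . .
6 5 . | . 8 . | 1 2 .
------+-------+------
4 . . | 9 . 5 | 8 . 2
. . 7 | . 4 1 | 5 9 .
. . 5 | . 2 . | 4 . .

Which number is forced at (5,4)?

Cell (5,4) itself could take any of {4, 5, 6} by direct elimination.
Consider where 6 can go in box 5.
(4,4) is out (row 4 already has a 6).
(4,5) is out (row 4 already has a 6).
(6,4) is out (row 6 already has a 6).
(6,6) is out (row 6 already has a 6).
So the only cell in box 5 that can hold 6 is (5,4).
Therefore (5,4) = 6.

6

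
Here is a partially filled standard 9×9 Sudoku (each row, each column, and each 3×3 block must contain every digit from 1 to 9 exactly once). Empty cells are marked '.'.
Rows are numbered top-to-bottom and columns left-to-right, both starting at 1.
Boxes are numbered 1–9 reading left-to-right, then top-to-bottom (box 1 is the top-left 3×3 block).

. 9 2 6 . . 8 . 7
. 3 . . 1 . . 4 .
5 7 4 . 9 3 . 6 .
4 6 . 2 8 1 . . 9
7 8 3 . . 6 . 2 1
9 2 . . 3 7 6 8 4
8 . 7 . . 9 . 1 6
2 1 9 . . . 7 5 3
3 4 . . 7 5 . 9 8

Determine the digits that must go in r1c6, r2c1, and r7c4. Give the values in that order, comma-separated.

4,6,3

For r1c6:
  Row 1 already contains {2, 6, 7, 8, 9}.
  Column 6 already contains {1, 3, 5, 6, 7, 9}.
  Its 3×3 block (box 2) already contains {1, 3, 6, 9}.
  The only value from 1–9 not eliminated is 4, so r1c6 = 4.
For r2c1:
  Row 2 already contains {1, 3, 4}.
  Column 1 already contains {2, 3, 4, 5, 7, 8, 9}.
  Its 3×3 block (box 1) already contains {2, 3, 4, 5, 7, 9}.
  The only value from 1–9 not eliminated is 6, so r2c1 = 6.
For r7c4:
  Consider where 3 can go in box 8.
  r7c5 is out (column 5 already has a 3).
  r8c4 is out (row 8 already has a 3).
  r8c5 is out (row 8 already has a 3).
  r8c6 is out (row 8 already has a 3).
  r9c4 is out (row 9 already has a 3).
  So the only cell in box 8 that can hold 3 is r7c4.
  So r7c4 = 3.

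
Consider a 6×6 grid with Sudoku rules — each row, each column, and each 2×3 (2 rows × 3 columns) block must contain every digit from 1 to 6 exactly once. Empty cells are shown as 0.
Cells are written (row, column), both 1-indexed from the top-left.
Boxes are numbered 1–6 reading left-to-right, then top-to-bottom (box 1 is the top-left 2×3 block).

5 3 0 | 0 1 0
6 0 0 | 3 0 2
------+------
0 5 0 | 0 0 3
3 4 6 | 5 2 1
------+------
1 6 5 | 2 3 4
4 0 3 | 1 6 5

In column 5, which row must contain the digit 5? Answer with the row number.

2

Consider where 5 can go in column 5.
(3,5) is out (row 3 already has a 5).
So the only cell in column 5 that can hold 5 is (2,5).
That is row 2.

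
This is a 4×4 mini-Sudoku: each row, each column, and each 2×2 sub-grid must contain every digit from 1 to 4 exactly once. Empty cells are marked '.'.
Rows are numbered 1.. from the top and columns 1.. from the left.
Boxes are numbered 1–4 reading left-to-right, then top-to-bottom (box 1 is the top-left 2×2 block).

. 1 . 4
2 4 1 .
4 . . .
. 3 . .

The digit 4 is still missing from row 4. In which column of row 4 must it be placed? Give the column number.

3

Consider where 4 can go in row 4.
row 4, column 1 is out (column 1 already has a 4).
row 4, column 4 is out (column 4 already has a 4).
So the only cell in row 4 that can hold 4 is row 4, column 3.
That is column 3.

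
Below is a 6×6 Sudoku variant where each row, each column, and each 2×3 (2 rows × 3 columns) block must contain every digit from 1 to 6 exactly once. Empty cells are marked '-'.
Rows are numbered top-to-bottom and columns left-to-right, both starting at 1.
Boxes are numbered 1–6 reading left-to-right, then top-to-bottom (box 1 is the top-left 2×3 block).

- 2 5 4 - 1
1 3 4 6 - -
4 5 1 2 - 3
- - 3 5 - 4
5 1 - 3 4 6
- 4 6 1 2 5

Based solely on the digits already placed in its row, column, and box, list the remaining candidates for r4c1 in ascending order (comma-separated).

Row 4 already contains {3, 4, 5}.
Column 1 already contains {1, 4, 5}.
Its 2×3 block (box 3) already contains {1, 3, 4, 5}.
Removing those from 1–6 leaves {2, 6} as the candidates for r4c1.

2,6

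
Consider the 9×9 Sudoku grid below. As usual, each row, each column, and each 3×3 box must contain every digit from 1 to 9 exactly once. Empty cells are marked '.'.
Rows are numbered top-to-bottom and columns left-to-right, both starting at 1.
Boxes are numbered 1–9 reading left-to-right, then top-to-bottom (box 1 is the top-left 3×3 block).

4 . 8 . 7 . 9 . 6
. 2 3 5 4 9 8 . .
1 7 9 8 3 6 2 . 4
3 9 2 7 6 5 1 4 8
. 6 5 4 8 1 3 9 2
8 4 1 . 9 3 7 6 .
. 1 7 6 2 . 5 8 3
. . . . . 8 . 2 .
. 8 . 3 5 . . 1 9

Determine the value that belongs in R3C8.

5

Row 3 already contains {1, 2, 3, 4, 6, 7, 8, 9}.
Column 8 already contains {1, 2, 4, 6, 8, 9}.
Its 3×3 block (box 3) already contains {2, 4, 6, 8, 9}.
The only value from 1–9 not eliminated is 5, so R3C8 = 5.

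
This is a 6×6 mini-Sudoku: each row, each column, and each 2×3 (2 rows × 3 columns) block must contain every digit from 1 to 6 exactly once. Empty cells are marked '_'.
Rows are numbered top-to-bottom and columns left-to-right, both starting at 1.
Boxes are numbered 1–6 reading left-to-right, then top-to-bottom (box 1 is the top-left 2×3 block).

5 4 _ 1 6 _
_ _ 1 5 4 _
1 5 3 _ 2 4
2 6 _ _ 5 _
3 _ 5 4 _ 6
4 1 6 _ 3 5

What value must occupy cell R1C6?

Cell R1C6 itself could take any of {2, 3} by direct elimination.
Consider where 3 can go in row 1.
R1C3 is out (column 3 already has a 3).
So the only cell in row 1 that can hold 3 is R1C6.
Therefore R1C6 = 3.

3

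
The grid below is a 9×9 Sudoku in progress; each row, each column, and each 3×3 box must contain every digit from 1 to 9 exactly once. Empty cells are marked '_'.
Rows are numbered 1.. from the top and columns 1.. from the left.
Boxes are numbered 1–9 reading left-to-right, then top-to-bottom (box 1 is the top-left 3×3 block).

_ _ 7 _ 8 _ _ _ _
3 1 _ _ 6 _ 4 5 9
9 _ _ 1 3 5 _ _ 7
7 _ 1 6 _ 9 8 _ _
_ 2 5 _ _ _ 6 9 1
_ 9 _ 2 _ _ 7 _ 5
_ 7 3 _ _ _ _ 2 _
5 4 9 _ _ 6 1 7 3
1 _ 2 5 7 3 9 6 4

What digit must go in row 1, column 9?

Cell row 1, column 9 itself could take any of {2, 6} by direct elimination.
Consider where 6 can go in column 9.
row 4, column 9 is out (row 4 already has a 6).
row 7, column 9 is out (box 9 already has a 6).
So the only cell in column 9 that can hold 6 is row 1, column 9.
Therefore row 1, column 9 = 6.

6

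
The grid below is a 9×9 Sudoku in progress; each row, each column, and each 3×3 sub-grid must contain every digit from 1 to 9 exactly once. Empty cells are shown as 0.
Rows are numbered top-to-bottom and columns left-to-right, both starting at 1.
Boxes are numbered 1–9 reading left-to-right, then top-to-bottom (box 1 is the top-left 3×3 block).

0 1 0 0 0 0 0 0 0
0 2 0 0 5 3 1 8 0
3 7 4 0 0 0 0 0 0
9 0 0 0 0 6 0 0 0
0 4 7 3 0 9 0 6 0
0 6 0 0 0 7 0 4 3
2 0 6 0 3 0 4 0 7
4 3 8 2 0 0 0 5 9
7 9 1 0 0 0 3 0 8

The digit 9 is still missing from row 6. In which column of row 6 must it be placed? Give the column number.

7

Consider where 9 can go in row 6.
R6C1 is out (column 1 already has a 9).
R6C3 is out (box 4 already has a 9).
R6C4 is out (box 5 already has a 9).
R6C5 is out (box 5 already has a 9).
So the only cell in row 6 that can hold 9 is R6C7.
That is column 7.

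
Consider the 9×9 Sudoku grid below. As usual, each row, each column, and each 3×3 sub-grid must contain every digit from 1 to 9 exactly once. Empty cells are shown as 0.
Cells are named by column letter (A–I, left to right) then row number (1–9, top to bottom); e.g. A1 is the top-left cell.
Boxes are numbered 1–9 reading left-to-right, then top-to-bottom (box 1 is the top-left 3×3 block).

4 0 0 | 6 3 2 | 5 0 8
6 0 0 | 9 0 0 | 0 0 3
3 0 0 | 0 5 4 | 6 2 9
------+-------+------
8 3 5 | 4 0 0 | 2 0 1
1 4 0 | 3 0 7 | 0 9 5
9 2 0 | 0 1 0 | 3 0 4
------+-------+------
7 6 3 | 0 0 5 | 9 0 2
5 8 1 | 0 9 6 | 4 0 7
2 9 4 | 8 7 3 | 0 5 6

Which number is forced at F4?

Row 4 already contains {1, 2, 3, 4, 5, 8}.
Column F already contains {2, 3, 4, 5, 6, 7}.
Its 3×3 block (box 5) already contains {1, 3, 4, 7}.
The only value from 1–9 not eliminated is 9, so F4 = 9.

9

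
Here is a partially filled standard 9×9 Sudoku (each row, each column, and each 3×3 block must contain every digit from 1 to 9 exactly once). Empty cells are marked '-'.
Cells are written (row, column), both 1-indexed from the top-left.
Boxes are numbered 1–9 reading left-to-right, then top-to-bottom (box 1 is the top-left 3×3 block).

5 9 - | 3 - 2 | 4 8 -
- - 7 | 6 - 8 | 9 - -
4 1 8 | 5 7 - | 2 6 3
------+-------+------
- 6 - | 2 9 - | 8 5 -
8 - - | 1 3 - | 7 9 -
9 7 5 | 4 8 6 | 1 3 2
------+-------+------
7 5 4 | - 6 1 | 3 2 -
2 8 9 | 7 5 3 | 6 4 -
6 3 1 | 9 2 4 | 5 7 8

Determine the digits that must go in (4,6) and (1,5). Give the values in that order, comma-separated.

7,1

For (4,6):
  Row 4 already contains {2, 5, 6, 8, 9}.
  Column 6 already contains {1, 2, 3, 4, 6, 8}.
  Its 3×3 block (box 5) already contains {1, 2, 3, 4, 6, 8, 9}.
  The only value from 1–9 not eliminated is 7, so (4,6) = 7.
For (1,5):
  Row 1 already contains {2, 3, 4, 5, 8, 9}.
  Column 5 already contains {2, 3, 5, 6, 7, 8, 9}.
  Its 3×3 block (box 2) already contains {2, 3, 5, 6, 7, 8}.
  The only value from 1–9 not eliminated is 1, so (1,5) = 1.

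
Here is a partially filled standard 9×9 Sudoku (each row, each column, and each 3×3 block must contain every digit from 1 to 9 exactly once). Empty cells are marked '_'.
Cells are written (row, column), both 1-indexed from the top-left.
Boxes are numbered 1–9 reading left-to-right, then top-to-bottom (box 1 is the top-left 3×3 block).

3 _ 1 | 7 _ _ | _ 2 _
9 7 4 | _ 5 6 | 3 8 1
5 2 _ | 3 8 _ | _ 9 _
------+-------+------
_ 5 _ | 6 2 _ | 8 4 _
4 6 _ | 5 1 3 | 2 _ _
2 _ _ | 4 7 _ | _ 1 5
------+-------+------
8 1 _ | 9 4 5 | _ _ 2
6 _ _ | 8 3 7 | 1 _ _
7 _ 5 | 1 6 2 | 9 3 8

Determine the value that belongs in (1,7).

5

Cell (1,7) itself could take any of {4, 5, 6} by direct elimination.
Consider where 5 can go in column 7.
(3,7) is out (row 3 already has a 5).
(6,7) is out (row 6 already has a 5).
(7,7) is out (row 7 already has a 5).
So the only cell in column 7 that can hold 5 is (1,7).
Therefore (1,7) = 5.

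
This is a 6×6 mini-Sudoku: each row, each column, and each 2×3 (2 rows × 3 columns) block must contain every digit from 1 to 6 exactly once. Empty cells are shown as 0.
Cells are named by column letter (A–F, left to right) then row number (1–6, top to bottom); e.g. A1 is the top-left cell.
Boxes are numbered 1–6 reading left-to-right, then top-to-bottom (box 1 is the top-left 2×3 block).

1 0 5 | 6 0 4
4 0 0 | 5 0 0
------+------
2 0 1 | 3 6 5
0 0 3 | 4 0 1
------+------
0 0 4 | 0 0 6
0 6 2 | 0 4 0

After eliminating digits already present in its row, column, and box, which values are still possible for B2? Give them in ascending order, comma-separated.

2,3

Row 2 already contains {4, 5}.
Column B already contains {6}.
Its 2×3 block (box 1) already contains {1, 4, 5}.
Removing those from 1–6 leaves {2, 3} as the candidates for B2.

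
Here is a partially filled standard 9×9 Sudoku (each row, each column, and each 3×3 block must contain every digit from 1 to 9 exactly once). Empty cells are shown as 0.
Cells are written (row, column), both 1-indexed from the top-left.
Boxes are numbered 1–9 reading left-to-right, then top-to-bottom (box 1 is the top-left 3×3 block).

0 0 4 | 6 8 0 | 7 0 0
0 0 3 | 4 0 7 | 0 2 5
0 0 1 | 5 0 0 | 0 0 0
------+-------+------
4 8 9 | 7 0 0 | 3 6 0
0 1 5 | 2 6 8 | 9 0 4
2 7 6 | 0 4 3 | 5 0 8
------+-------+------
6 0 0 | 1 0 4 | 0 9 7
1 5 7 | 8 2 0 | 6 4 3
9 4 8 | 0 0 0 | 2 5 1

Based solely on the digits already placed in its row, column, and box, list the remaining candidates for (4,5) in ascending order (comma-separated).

1,5

Row 4 already contains {3, 4, 6, 7, 8, 9}.
Column 5 already contains {2, 4, 6, 8}.
Its 3×3 block (box 5) already contains {2, 3, 4, 6, 7, 8}.
Removing those from 1–9 leaves {1, 5} as the candidates for (4,5).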